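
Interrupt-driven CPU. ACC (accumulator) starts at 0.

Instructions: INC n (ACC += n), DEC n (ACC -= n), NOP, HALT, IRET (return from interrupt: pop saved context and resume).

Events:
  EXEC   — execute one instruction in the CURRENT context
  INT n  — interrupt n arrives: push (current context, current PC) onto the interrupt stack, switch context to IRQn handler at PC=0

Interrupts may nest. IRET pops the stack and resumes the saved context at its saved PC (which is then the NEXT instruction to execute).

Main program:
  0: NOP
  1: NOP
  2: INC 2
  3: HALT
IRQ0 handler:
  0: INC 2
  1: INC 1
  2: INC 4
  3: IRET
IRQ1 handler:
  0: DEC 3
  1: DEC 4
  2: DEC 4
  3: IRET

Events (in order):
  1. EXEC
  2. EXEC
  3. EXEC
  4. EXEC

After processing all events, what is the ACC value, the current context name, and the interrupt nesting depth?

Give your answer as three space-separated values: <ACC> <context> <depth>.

Event 1 (EXEC): [MAIN] PC=0: NOP
Event 2 (EXEC): [MAIN] PC=1: NOP
Event 3 (EXEC): [MAIN] PC=2: INC 2 -> ACC=2
Event 4 (EXEC): [MAIN] PC=3: HALT

Answer: 2 MAIN 0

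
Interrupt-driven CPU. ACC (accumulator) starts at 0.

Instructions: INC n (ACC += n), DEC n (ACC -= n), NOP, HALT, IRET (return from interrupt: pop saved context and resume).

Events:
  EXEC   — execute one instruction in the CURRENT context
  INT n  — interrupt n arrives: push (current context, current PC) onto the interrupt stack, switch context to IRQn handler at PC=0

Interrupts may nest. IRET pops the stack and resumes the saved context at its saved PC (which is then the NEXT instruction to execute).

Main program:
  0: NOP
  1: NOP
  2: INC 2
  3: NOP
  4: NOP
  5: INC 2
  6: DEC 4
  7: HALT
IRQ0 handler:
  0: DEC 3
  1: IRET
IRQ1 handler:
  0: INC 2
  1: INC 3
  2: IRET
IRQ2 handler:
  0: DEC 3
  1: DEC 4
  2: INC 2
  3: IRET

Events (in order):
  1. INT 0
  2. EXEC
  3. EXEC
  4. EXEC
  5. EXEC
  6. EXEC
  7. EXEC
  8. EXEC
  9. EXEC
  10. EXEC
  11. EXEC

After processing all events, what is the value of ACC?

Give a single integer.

Answer: -3

Derivation:
Event 1 (INT 0): INT 0 arrives: push (MAIN, PC=0), enter IRQ0 at PC=0 (depth now 1)
Event 2 (EXEC): [IRQ0] PC=0: DEC 3 -> ACC=-3
Event 3 (EXEC): [IRQ0] PC=1: IRET -> resume MAIN at PC=0 (depth now 0)
Event 4 (EXEC): [MAIN] PC=0: NOP
Event 5 (EXEC): [MAIN] PC=1: NOP
Event 6 (EXEC): [MAIN] PC=2: INC 2 -> ACC=-1
Event 7 (EXEC): [MAIN] PC=3: NOP
Event 8 (EXEC): [MAIN] PC=4: NOP
Event 9 (EXEC): [MAIN] PC=5: INC 2 -> ACC=1
Event 10 (EXEC): [MAIN] PC=6: DEC 4 -> ACC=-3
Event 11 (EXEC): [MAIN] PC=7: HALT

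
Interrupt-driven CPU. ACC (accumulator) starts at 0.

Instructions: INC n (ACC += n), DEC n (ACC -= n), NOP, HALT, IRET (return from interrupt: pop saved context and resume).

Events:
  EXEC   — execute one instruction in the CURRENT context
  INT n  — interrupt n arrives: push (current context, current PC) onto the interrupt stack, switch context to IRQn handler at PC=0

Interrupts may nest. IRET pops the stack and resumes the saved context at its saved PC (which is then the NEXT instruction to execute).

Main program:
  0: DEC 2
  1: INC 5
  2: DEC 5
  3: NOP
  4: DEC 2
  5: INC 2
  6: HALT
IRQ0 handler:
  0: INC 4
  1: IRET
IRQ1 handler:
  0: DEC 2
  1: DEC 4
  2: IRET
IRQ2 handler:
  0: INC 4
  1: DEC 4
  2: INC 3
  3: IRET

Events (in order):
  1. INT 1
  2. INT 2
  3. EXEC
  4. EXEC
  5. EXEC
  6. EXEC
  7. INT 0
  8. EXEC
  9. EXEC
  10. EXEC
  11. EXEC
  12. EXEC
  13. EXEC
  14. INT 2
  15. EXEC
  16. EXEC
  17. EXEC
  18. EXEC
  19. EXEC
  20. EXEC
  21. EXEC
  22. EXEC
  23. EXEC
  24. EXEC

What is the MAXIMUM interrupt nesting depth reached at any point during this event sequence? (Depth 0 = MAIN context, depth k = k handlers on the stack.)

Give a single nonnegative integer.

Event 1 (INT 1): INT 1 arrives: push (MAIN, PC=0), enter IRQ1 at PC=0 (depth now 1) [depth=1]
Event 2 (INT 2): INT 2 arrives: push (IRQ1, PC=0), enter IRQ2 at PC=0 (depth now 2) [depth=2]
Event 3 (EXEC): [IRQ2] PC=0: INC 4 -> ACC=4 [depth=2]
Event 4 (EXEC): [IRQ2] PC=1: DEC 4 -> ACC=0 [depth=2]
Event 5 (EXEC): [IRQ2] PC=2: INC 3 -> ACC=3 [depth=2]
Event 6 (EXEC): [IRQ2] PC=3: IRET -> resume IRQ1 at PC=0 (depth now 1) [depth=1]
Event 7 (INT 0): INT 0 arrives: push (IRQ1, PC=0), enter IRQ0 at PC=0 (depth now 2) [depth=2]
Event 8 (EXEC): [IRQ0] PC=0: INC 4 -> ACC=7 [depth=2]
Event 9 (EXEC): [IRQ0] PC=1: IRET -> resume IRQ1 at PC=0 (depth now 1) [depth=1]
Event 10 (EXEC): [IRQ1] PC=0: DEC 2 -> ACC=5 [depth=1]
Event 11 (EXEC): [IRQ1] PC=1: DEC 4 -> ACC=1 [depth=1]
Event 12 (EXEC): [IRQ1] PC=2: IRET -> resume MAIN at PC=0 (depth now 0) [depth=0]
Event 13 (EXEC): [MAIN] PC=0: DEC 2 -> ACC=-1 [depth=0]
Event 14 (INT 2): INT 2 arrives: push (MAIN, PC=1), enter IRQ2 at PC=0 (depth now 1) [depth=1]
Event 15 (EXEC): [IRQ2] PC=0: INC 4 -> ACC=3 [depth=1]
Event 16 (EXEC): [IRQ2] PC=1: DEC 4 -> ACC=-1 [depth=1]
Event 17 (EXEC): [IRQ2] PC=2: INC 3 -> ACC=2 [depth=1]
Event 18 (EXEC): [IRQ2] PC=3: IRET -> resume MAIN at PC=1 (depth now 0) [depth=0]
Event 19 (EXEC): [MAIN] PC=1: INC 5 -> ACC=7 [depth=0]
Event 20 (EXEC): [MAIN] PC=2: DEC 5 -> ACC=2 [depth=0]
Event 21 (EXEC): [MAIN] PC=3: NOP [depth=0]
Event 22 (EXEC): [MAIN] PC=4: DEC 2 -> ACC=0 [depth=0]
Event 23 (EXEC): [MAIN] PC=5: INC 2 -> ACC=2 [depth=0]
Event 24 (EXEC): [MAIN] PC=6: HALT [depth=0]
Max depth observed: 2

Answer: 2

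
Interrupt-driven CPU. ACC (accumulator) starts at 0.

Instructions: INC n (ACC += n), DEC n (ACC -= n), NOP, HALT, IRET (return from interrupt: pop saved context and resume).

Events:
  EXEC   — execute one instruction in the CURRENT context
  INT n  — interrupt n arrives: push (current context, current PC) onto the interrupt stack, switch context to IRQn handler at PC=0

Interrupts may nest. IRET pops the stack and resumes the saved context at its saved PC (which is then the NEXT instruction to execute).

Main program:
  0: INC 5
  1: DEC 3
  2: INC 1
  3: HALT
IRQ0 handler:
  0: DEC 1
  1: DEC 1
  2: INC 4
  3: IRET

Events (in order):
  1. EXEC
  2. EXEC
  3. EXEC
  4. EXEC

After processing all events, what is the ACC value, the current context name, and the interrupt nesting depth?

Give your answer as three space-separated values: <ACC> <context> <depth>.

Answer: 3 MAIN 0

Derivation:
Event 1 (EXEC): [MAIN] PC=0: INC 5 -> ACC=5
Event 2 (EXEC): [MAIN] PC=1: DEC 3 -> ACC=2
Event 3 (EXEC): [MAIN] PC=2: INC 1 -> ACC=3
Event 4 (EXEC): [MAIN] PC=3: HALT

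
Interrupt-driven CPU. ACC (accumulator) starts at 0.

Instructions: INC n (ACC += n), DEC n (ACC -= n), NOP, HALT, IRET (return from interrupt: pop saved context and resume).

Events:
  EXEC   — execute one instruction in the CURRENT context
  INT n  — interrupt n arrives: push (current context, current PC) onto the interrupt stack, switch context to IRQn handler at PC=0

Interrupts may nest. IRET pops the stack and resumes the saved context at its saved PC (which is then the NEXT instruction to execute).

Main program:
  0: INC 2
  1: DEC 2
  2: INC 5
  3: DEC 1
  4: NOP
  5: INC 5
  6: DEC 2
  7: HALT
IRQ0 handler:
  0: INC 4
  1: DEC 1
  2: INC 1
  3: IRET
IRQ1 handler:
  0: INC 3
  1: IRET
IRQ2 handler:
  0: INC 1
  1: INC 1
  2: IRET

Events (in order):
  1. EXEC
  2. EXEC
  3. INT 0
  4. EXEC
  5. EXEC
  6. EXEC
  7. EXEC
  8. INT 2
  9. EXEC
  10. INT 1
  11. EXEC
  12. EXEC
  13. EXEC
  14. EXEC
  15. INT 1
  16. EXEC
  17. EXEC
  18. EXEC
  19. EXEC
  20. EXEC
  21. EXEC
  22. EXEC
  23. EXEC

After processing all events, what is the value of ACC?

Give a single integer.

Event 1 (EXEC): [MAIN] PC=0: INC 2 -> ACC=2
Event 2 (EXEC): [MAIN] PC=1: DEC 2 -> ACC=0
Event 3 (INT 0): INT 0 arrives: push (MAIN, PC=2), enter IRQ0 at PC=0 (depth now 1)
Event 4 (EXEC): [IRQ0] PC=0: INC 4 -> ACC=4
Event 5 (EXEC): [IRQ0] PC=1: DEC 1 -> ACC=3
Event 6 (EXEC): [IRQ0] PC=2: INC 1 -> ACC=4
Event 7 (EXEC): [IRQ0] PC=3: IRET -> resume MAIN at PC=2 (depth now 0)
Event 8 (INT 2): INT 2 arrives: push (MAIN, PC=2), enter IRQ2 at PC=0 (depth now 1)
Event 9 (EXEC): [IRQ2] PC=0: INC 1 -> ACC=5
Event 10 (INT 1): INT 1 arrives: push (IRQ2, PC=1), enter IRQ1 at PC=0 (depth now 2)
Event 11 (EXEC): [IRQ1] PC=0: INC 3 -> ACC=8
Event 12 (EXEC): [IRQ1] PC=1: IRET -> resume IRQ2 at PC=1 (depth now 1)
Event 13 (EXEC): [IRQ2] PC=1: INC 1 -> ACC=9
Event 14 (EXEC): [IRQ2] PC=2: IRET -> resume MAIN at PC=2 (depth now 0)
Event 15 (INT 1): INT 1 arrives: push (MAIN, PC=2), enter IRQ1 at PC=0 (depth now 1)
Event 16 (EXEC): [IRQ1] PC=0: INC 3 -> ACC=12
Event 17 (EXEC): [IRQ1] PC=1: IRET -> resume MAIN at PC=2 (depth now 0)
Event 18 (EXEC): [MAIN] PC=2: INC 5 -> ACC=17
Event 19 (EXEC): [MAIN] PC=3: DEC 1 -> ACC=16
Event 20 (EXEC): [MAIN] PC=4: NOP
Event 21 (EXEC): [MAIN] PC=5: INC 5 -> ACC=21
Event 22 (EXEC): [MAIN] PC=6: DEC 2 -> ACC=19
Event 23 (EXEC): [MAIN] PC=7: HALT

Answer: 19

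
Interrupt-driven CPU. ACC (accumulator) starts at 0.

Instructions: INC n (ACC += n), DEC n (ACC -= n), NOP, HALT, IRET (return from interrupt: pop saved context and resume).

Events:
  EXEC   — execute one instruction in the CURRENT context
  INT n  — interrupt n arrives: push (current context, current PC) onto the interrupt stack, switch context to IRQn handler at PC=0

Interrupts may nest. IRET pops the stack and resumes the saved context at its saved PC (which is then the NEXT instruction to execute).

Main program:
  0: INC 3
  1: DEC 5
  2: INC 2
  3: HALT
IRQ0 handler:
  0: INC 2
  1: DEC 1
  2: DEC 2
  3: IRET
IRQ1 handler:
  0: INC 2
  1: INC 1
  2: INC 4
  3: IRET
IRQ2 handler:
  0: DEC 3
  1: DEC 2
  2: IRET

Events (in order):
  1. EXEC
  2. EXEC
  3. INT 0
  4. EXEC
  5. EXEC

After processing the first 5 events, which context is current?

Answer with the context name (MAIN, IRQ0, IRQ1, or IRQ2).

Event 1 (EXEC): [MAIN] PC=0: INC 3 -> ACC=3
Event 2 (EXEC): [MAIN] PC=1: DEC 5 -> ACC=-2
Event 3 (INT 0): INT 0 arrives: push (MAIN, PC=2), enter IRQ0 at PC=0 (depth now 1)
Event 4 (EXEC): [IRQ0] PC=0: INC 2 -> ACC=0
Event 5 (EXEC): [IRQ0] PC=1: DEC 1 -> ACC=-1

Answer: IRQ0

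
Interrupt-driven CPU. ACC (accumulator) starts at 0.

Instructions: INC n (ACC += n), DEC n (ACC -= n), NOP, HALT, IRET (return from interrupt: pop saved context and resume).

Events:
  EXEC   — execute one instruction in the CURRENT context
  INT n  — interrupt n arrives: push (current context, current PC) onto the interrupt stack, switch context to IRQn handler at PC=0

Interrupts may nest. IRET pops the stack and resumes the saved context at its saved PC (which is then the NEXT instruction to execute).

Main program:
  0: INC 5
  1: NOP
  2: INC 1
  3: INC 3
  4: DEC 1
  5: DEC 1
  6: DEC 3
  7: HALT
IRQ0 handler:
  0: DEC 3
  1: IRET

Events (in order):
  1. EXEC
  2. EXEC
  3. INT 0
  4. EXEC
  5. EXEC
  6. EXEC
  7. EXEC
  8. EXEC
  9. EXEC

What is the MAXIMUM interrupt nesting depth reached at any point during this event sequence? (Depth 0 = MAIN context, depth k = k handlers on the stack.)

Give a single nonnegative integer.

Event 1 (EXEC): [MAIN] PC=0: INC 5 -> ACC=5 [depth=0]
Event 2 (EXEC): [MAIN] PC=1: NOP [depth=0]
Event 3 (INT 0): INT 0 arrives: push (MAIN, PC=2), enter IRQ0 at PC=0 (depth now 1) [depth=1]
Event 4 (EXEC): [IRQ0] PC=0: DEC 3 -> ACC=2 [depth=1]
Event 5 (EXEC): [IRQ0] PC=1: IRET -> resume MAIN at PC=2 (depth now 0) [depth=0]
Event 6 (EXEC): [MAIN] PC=2: INC 1 -> ACC=3 [depth=0]
Event 7 (EXEC): [MAIN] PC=3: INC 3 -> ACC=6 [depth=0]
Event 8 (EXEC): [MAIN] PC=4: DEC 1 -> ACC=5 [depth=0]
Event 9 (EXEC): [MAIN] PC=5: DEC 1 -> ACC=4 [depth=0]
Max depth observed: 1

Answer: 1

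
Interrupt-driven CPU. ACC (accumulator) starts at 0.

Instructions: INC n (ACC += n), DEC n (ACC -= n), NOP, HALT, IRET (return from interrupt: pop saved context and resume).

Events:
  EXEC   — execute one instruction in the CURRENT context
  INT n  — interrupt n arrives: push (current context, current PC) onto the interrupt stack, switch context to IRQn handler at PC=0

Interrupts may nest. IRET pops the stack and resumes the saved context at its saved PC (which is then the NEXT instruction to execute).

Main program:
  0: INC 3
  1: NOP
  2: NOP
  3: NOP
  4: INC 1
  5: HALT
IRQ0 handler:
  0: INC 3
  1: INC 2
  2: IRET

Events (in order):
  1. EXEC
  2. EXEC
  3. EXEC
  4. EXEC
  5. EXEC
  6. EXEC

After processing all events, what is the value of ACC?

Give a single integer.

Answer: 4

Derivation:
Event 1 (EXEC): [MAIN] PC=0: INC 3 -> ACC=3
Event 2 (EXEC): [MAIN] PC=1: NOP
Event 3 (EXEC): [MAIN] PC=2: NOP
Event 4 (EXEC): [MAIN] PC=3: NOP
Event 5 (EXEC): [MAIN] PC=4: INC 1 -> ACC=4
Event 6 (EXEC): [MAIN] PC=5: HALT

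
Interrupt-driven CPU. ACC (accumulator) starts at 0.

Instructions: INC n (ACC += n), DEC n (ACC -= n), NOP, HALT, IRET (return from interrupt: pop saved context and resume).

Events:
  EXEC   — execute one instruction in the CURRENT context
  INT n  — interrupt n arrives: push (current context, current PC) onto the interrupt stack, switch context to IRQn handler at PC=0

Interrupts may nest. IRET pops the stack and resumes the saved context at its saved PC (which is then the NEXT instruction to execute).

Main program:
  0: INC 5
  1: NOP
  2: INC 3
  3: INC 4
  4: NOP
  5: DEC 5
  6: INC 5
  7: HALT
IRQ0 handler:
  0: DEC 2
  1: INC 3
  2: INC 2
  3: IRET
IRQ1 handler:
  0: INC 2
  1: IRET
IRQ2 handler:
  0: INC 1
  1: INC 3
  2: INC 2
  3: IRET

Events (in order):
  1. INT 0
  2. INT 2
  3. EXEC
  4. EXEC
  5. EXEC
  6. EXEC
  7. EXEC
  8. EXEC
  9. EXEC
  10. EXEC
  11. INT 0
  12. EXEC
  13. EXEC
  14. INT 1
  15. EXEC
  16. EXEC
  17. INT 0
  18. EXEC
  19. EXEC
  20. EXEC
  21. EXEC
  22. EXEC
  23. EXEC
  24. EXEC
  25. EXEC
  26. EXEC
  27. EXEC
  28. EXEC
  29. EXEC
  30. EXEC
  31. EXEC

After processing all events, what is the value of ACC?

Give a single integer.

Event 1 (INT 0): INT 0 arrives: push (MAIN, PC=0), enter IRQ0 at PC=0 (depth now 1)
Event 2 (INT 2): INT 2 arrives: push (IRQ0, PC=0), enter IRQ2 at PC=0 (depth now 2)
Event 3 (EXEC): [IRQ2] PC=0: INC 1 -> ACC=1
Event 4 (EXEC): [IRQ2] PC=1: INC 3 -> ACC=4
Event 5 (EXEC): [IRQ2] PC=2: INC 2 -> ACC=6
Event 6 (EXEC): [IRQ2] PC=3: IRET -> resume IRQ0 at PC=0 (depth now 1)
Event 7 (EXEC): [IRQ0] PC=0: DEC 2 -> ACC=4
Event 8 (EXEC): [IRQ0] PC=1: INC 3 -> ACC=7
Event 9 (EXEC): [IRQ0] PC=2: INC 2 -> ACC=9
Event 10 (EXEC): [IRQ0] PC=3: IRET -> resume MAIN at PC=0 (depth now 0)
Event 11 (INT 0): INT 0 arrives: push (MAIN, PC=0), enter IRQ0 at PC=0 (depth now 1)
Event 12 (EXEC): [IRQ0] PC=0: DEC 2 -> ACC=7
Event 13 (EXEC): [IRQ0] PC=1: INC 3 -> ACC=10
Event 14 (INT 1): INT 1 arrives: push (IRQ0, PC=2), enter IRQ1 at PC=0 (depth now 2)
Event 15 (EXEC): [IRQ1] PC=0: INC 2 -> ACC=12
Event 16 (EXEC): [IRQ1] PC=1: IRET -> resume IRQ0 at PC=2 (depth now 1)
Event 17 (INT 0): INT 0 arrives: push (IRQ0, PC=2), enter IRQ0 at PC=0 (depth now 2)
Event 18 (EXEC): [IRQ0] PC=0: DEC 2 -> ACC=10
Event 19 (EXEC): [IRQ0] PC=1: INC 3 -> ACC=13
Event 20 (EXEC): [IRQ0] PC=2: INC 2 -> ACC=15
Event 21 (EXEC): [IRQ0] PC=3: IRET -> resume IRQ0 at PC=2 (depth now 1)
Event 22 (EXEC): [IRQ0] PC=2: INC 2 -> ACC=17
Event 23 (EXEC): [IRQ0] PC=3: IRET -> resume MAIN at PC=0 (depth now 0)
Event 24 (EXEC): [MAIN] PC=0: INC 5 -> ACC=22
Event 25 (EXEC): [MAIN] PC=1: NOP
Event 26 (EXEC): [MAIN] PC=2: INC 3 -> ACC=25
Event 27 (EXEC): [MAIN] PC=3: INC 4 -> ACC=29
Event 28 (EXEC): [MAIN] PC=4: NOP
Event 29 (EXEC): [MAIN] PC=5: DEC 5 -> ACC=24
Event 30 (EXEC): [MAIN] PC=6: INC 5 -> ACC=29
Event 31 (EXEC): [MAIN] PC=7: HALT

Answer: 29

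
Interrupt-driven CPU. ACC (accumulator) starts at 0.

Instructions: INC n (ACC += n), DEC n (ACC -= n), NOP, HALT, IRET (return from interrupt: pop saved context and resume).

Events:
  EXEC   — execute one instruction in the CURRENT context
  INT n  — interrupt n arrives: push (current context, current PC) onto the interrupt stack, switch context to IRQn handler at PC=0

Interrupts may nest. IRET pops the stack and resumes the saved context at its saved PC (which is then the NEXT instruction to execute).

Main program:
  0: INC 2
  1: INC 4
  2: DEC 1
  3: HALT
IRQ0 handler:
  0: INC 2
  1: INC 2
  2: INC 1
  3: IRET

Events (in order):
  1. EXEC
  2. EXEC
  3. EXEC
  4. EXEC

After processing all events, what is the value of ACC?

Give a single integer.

Answer: 5

Derivation:
Event 1 (EXEC): [MAIN] PC=0: INC 2 -> ACC=2
Event 2 (EXEC): [MAIN] PC=1: INC 4 -> ACC=6
Event 3 (EXEC): [MAIN] PC=2: DEC 1 -> ACC=5
Event 4 (EXEC): [MAIN] PC=3: HALT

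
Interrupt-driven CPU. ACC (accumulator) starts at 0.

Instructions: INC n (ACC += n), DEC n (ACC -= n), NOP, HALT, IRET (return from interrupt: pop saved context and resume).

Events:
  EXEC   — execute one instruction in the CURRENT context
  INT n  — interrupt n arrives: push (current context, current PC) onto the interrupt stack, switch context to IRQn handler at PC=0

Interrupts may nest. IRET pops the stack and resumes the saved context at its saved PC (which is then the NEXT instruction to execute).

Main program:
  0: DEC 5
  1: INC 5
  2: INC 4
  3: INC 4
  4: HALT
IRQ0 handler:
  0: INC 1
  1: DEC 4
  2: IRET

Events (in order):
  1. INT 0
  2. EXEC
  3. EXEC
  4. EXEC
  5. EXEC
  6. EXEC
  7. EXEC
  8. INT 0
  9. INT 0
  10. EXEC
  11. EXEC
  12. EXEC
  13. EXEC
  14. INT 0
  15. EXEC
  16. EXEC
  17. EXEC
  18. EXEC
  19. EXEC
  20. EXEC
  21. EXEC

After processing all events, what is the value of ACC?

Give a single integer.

Event 1 (INT 0): INT 0 arrives: push (MAIN, PC=0), enter IRQ0 at PC=0 (depth now 1)
Event 2 (EXEC): [IRQ0] PC=0: INC 1 -> ACC=1
Event 3 (EXEC): [IRQ0] PC=1: DEC 4 -> ACC=-3
Event 4 (EXEC): [IRQ0] PC=2: IRET -> resume MAIN at PC=0 (depth now 0)
Event 5 (EXEC): [MAIN] PC=0: DEC 5 -> ACC=-8
Event 6 (EXEC): [MAIN] PC=1: INC 5 -> ACC=-3
Event 7 (EXEC): [MAIN] PC=2: INC 4 -> ACC=1
Event 8 (INT 0): INT 0 arrives: push (MAIN, PC=3), enter IRQ0 at PC=0 (depth now 1)
Event 9 (INT 0): INT 0 arrives: push (IRQ0, PC=0), enter IRQ0 at PC=0 (depth now 2)
Event 10 (EXEC): [IRQ0] PC=0: INC 1 -> ACC=2
Event 11 (EXEC): [IRQ0] PC=1: DEC 4 -> ACC=-2
Event 12 (EXEC): [IRQ0] PC=2: IRET -> resume IRQ0 at PC=0 (depth now 1)
Event 13 (EXEC): [IRQ0] PC=0: INC 1 -> ACC=-1
Event 14 (INT 0): INT 0 arrives: push (IRQ0, PC=1), enter IRQ0 at PC=0 (depth now 2)
Event 15 (EXEC): [IRQ0] PC=0: INC 1 -> ACC=0
Event 16 (EXEC): [IRQ0] PC=1: DEC 4 -> ACC=-4
Event 17 (EXEC): [IRQ0] PC=2: IRET -> resume IRQ0 at PC=1 (depth now 1)
Event 18 (EXEC): [IRQ0] PC=1: DEC 4 -> ACC=-8
Event 19 (EXEC): [IRQ0] PC=2: IRET -> resume MAIN at PC=3 (depth now 0)
Event 20 (EXEC): [MAIN] PC=3: INC 4 -> ACC=-4
Event 21 (EXEC): [MAIN] PC=4: HALT

Answer: -4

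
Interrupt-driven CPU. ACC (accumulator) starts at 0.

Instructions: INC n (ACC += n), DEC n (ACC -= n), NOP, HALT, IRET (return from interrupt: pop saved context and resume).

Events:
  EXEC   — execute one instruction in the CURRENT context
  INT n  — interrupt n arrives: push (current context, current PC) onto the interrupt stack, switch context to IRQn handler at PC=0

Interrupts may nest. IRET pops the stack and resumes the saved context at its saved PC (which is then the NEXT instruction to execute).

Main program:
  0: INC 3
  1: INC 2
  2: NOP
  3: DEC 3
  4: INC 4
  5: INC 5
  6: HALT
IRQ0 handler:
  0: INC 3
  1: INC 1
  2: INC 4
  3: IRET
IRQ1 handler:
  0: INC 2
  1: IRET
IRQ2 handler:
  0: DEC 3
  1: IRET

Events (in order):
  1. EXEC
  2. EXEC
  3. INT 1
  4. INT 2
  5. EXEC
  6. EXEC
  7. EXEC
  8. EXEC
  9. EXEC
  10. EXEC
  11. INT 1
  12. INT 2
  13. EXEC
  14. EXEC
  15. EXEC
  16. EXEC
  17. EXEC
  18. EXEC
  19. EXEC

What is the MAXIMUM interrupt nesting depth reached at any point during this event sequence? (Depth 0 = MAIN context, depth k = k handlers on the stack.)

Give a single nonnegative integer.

Event 1 (EXEC): [MAIN] PC=0: INC 3 -> ACC=3 [depth=0]
Event 2 (EXEC): [MAIN] PC=1: INC 2 -> ACC=5 [depth=0]
Event 3 (INT 1): INT 1 arrives: push (MAIN, PC=2), enter IRQ1 at PC=0 (depth now 1) [depth=1]
Event 4 (INT 2): INT 2 arrives: push (IRQ1, PC=0), enter IRQ2 at PC=0 (depth now 2) [depth=2]
Event 5 (EXEC): [IRQ2] PC=0: DEC 3 -> ACC=2 [depth=2]
Event 6 (EXEC): [IRQ2] PC=1: IRET -> resume IRQ1 at PC=0 (depth now 1) [depth=1]
Event 7 (EXEC): [IRQ1] PC=0: INC 2 -> ACC=4 [depth=1]
Event 8 (EXEC): [IRQ1] PC=1: IRET -> resume MAIN at PC=2 (depth now 0) [depth=0]
Event 9 (EXEC): [MAIN] PC=2: NOP [depth=0]
Event 10 (EXEC): [MAIN] PC=3: DEC 3 -> ACC=1 [depth=0]
Event 11 (INT 1): INT 1 arrives: push (MAIN, PC=4), enter IRQ1 at PC=0 (depth now 1) [depth=1]
Event 12 (INT 2): INT 2 arrives: push (IRQ1, PC=0), enter IRQ2 at PC=0 (depth now 2) [depth=2]
Event 13 (EXEC): [IRQ2] PC=0: DEC 3 -> ACC=-2 [depth=2]
Event 14 (EXEC): [IRQ2] PC=1: IRET -> resume IRQ1 at PC=0 (depth now 1) [depth=1]
Event 15 (EXEC): [IRQ1] PC=0: INC 2 -> ACC=0 [depth=1]
Event 16 (EXEC): [IRQ1] PC=1: IRET -> resume MAIN at PC=4 (depth now 0) [depth=0]
Event 17 (EXEC): [MAIN] PC=4: INC 4 -> ACC=4 [depth=0]
Event 18 (EXEC): [MAIN] PC=5: INC 5 -> ACC=9 [depth=0]
Event 19 (EXEC): [MAIN] PC=6: HALT [depth=0]
Max depth observed: 2

Answer: 2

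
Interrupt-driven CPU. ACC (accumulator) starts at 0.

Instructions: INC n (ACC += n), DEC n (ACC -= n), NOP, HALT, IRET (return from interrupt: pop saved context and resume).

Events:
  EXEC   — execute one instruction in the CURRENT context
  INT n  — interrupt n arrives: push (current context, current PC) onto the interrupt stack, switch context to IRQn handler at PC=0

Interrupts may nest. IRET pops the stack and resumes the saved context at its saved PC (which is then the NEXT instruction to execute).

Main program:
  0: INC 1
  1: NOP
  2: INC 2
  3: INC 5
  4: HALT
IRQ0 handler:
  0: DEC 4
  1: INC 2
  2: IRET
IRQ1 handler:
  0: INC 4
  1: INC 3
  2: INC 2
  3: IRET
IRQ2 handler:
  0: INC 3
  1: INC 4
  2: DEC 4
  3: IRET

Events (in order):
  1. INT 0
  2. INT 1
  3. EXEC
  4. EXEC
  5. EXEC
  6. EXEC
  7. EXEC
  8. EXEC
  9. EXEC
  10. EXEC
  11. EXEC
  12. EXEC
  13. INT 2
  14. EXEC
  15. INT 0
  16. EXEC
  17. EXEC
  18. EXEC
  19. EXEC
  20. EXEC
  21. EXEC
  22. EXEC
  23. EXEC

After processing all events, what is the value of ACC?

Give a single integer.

Event 1 (INT 0): INT 0 arrives: push (MAIN, PC=0), enter IRQ0 at PC=0 (depth now 1)
Event 2 (INT 1): INT 1 arrives: push (IRQ0, PC=0), enter IRQ1 at PC=0 (depth now 2)
Event 3 (EXEC): [IRQ1] PC=0: INC 4 -> ACC=4
Event 4 (EXEC): [IRQ1] PC=1: INC 3 -> ACC=7
Event 5 (EXEC): [IRQ1] PC=2: INC 2 -> ACC=9
Event 6 (EXEC): [IRQ1] PC=3: IRET -> resume IRQ0 at PC=0 (depth now 1)
Event 7 (EXEC): [IRQ0] PC=0: DEC 4 -> ACC=5
Event 8 (EXEC): [IRQ0] PC=1: INC 2 -> ACC=7
Event 9 (EXEC): [IRQ0] PC=2: IRET -> resume MAIN at PC=0 (depth now 0)
Event 10 (EXEC): [MAIN] PC=0: INC 1 -> ACC=8
Event 11 (EXEC): [MAIN] PC=1: NOP
Event 12 (EXEC): [MAIN] PC=2: INC 2 -> ACC=10
Event 13 (INT 2): INT 2 arrives: push (MAIN, PC=3), enter IRQ2 at PC=0 (depth now 1)
Event 14 (EXEC): [IRQ2] PC=0: INC 3 -> ACC=13
Event 15 (INT 0): INT 0 arrives: push (IRQ2, PC=1), enter IRQ0 at PC=0 (depth now 2)
Event 16 (EXEC): [IRQ0] PC=0: DEC 4 -> ACC=9
Event 17 (EXEC): [IRQ0] PC=1: INC 2 -> ACC=11
Event 18 (EXEC): [IRQ0] PC=2: IRET -> resume IRQ2 at PC=1 (depth now 1)
Event 19 (EXEC): [IRQ2] PC=1: INC 4 -> ACC=15
Event 20 (EXEC): [IRQ2] PC=2: DEC 4 -> ACC=11
Event 21 (EXEC): [IRQ2] PC=3: IRET -> resume MAIN at PC=3 (depth now 0)
Event 22 (EXEC): [MAIN] PC=3: INC 5 -> ACC=16
Event 23 (EXEC): [MAIN] PC=4: HALT

Answer: 16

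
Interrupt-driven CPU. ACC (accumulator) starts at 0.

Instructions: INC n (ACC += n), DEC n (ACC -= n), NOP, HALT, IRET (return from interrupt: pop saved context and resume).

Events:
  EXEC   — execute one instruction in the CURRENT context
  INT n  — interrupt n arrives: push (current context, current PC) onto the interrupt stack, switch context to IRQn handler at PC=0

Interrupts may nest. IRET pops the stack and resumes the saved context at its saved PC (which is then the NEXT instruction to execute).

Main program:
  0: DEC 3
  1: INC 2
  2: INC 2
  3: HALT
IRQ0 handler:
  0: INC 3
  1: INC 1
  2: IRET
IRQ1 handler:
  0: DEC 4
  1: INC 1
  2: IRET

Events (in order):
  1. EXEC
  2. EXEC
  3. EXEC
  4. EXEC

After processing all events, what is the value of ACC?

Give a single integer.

Answer: 1

Derivation:
Event 1 (EXEC): [MAIN] PC=0: DEC 3 -> ACC=-3
Event 2 (EXEC): [MAIN] PC=1: INC 2 -> ACC=-1
Event 3 (EXEC): [MAIN] PC=2: INC 2 -> ACC=1
Event 4 (EXEC): [MAIN] PC=3: HALT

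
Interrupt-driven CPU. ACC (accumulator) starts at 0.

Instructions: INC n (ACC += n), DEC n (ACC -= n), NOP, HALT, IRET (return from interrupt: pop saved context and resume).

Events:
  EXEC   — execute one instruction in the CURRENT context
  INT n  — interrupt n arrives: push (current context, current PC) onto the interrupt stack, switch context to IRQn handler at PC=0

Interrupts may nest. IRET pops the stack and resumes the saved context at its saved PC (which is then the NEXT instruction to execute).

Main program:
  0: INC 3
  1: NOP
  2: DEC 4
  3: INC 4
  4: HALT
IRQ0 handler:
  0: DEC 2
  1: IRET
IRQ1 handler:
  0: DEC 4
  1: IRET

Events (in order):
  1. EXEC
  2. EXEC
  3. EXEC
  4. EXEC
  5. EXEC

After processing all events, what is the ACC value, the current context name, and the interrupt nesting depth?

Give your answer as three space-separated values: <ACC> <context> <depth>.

Event 1 (EXEC): [MAIN] PC=0: INC 3 -> ACC=3
Event 2 (EXEC): [MAIN] PC=1: NOP
Event 3 (EXEC): [MAIN] PC=2: DEC 4 -> ACC=-1
Event 4 (EXEC): [MAIN] PC=3: INC 4 -> ACC=3
Event 5 (EXEC): [MAIN] PC=4: HALT

Answer: 3 MAIN 0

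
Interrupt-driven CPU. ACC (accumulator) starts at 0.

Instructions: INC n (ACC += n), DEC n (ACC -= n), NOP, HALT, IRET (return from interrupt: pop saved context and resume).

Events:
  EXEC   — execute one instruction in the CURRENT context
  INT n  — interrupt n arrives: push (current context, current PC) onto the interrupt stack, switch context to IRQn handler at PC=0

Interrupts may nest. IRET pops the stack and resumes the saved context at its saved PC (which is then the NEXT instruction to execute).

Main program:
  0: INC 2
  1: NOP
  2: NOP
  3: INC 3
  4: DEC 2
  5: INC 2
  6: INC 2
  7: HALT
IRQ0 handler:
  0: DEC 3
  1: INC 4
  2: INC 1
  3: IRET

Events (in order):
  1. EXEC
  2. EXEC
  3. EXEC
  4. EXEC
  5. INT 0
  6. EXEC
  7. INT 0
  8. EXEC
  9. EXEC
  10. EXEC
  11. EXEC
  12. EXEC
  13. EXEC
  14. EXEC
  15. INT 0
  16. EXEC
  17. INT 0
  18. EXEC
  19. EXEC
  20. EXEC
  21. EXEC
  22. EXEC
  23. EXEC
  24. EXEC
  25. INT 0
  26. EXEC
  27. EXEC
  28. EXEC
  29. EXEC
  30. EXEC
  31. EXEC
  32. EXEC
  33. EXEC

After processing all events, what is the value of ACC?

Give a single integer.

Event 1 (EXEC): [MAIN] PC=0: INC 2 -> ACC=2
Event 2 (EXEC): [MAIN] PC=1: NOP
Event 3 (EXEC): [MAIN] PC=2: NOP
Event 4 (EXEC): [MAIN] PC=3: INC 3 -> ACC=5
Event 5 (INT 0): INT 0 arrives: push (MAIN, PC=4), enter IRQ0 at PC=0 (depth now 1)
Event 6 (EXEC): [IRQ0] PC=0: DEC 3 -> ACC=2
Event 7 (INT 0): INT 0 arrives: push (IRQ0, PC=1), enter IRQ0 at PC=0 (depth now 2)
Event 8 (EXEC): [IRQ0] PC=0: DEC 3 -> ACC=-1
Event 9 (EXEC): [IRQ0] PC=1: INC 4 -> ACC=3
Event 10 (EXEC): [IRQ0] PC=2: INC 1 -> ACC=4
Event 11 (EXEC): [IRQ0] PC=3: IRET -> resume IRQ0 at PC=1 (depth now 1)
Event 12 (EXEC): [IRQ0] PC=1: INC 4 -> ACC=8
Event 13 (EXEC): [IRQ0] PC=2: INC 1 -> ACC=9
Event 14 (EXEC): [IRQ0] PC=3: IRET -> resume MAIN at PC=4 (depth now 0)
Event 15 (INT 0): INT 0 arrives: push (MAIN, PC=4), enter IRQ0 at PC=0 (depth now 1)
Event 16 (EXEC): [IRQ0] PC=0: DEC 3 -> ACC=6
Event 17 (INT 0): INT 0 arrives: push (IRQ0, PC=1), enter IRQ0 at PC=0 (depth now 2)
Event 18 (EXEC): [IRQ0] PC=0: DEC 3 -> ACC=3
Event 19 (EXEC): [IRQ0] PC=1: INC 4 -> ACC=7
Event 20 (EXEC): [IRQ0] PC=2: INC 1 -> ACC=8
Event 21 (EXEC): [IRQ0] PC=3: IRET -> resume IRQ0 at PC=1 (depth now 1)
Event 22 (EXEC): [IRQ0] PC=1: INC 4 -> ACC=12
Event 23 (EXEC): [IRQ0] PC=2: INC 1 -> ACC=13
Event 24 (EXEC): [IRQ0] PC=3: IRET -> resume MAIN at PC=4 (depth now 0)
Event 25 (INT 0): INT 0 arrives: push (MAIN, PC=4), enter IRQ0 at PC=0 (depth now 1)
Event 26 (EXEC): [IRQ0] PC=0: DEC 3 -> ACC=10
Event 27 (EXEC): [IRQ0] PC=1: INC 4 -> ACC=14
Event 28 (EXEC): [IRQ0] PC=2: INC 1 -> ACC=15
Event 29 (EXEC): [IRQ0] PC=3: IRET -> resume MAIN at PC=4 (depth now 0)
Event 30 (EXEC): [MAIN] PC=4: DEC 2 -> ACC=13
Event 31 (EXEC): [MAIN] PC=5: INC 2 -> ACC=15
Event 32 (EXEC): [MAIN] PC=6: INC 2 -> ACC=17
Event 33 (EXEC): [MAIN] PC=7: HALT

Answer: 17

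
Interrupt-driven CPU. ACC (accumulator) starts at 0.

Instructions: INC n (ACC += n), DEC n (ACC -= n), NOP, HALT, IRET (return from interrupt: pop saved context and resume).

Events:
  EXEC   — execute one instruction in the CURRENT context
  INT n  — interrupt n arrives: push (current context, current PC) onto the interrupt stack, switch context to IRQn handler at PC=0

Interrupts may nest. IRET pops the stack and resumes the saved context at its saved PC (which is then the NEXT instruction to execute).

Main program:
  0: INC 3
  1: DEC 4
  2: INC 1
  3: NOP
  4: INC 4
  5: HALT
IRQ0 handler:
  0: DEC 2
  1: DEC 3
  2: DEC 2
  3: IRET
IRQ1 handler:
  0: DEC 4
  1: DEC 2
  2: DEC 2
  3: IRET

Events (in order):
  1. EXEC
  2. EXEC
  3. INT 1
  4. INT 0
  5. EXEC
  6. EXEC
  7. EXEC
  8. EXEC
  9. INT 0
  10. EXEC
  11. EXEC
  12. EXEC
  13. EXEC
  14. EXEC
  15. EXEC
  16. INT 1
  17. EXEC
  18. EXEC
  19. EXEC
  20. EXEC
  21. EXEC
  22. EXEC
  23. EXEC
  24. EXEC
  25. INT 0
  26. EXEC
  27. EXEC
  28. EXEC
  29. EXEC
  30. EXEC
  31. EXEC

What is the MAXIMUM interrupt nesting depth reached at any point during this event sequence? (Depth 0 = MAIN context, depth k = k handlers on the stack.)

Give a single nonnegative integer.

Answer: 2

Derivation:
Event 1 (EXEC): [MAIN] PC=0: INC 3 -> ACC=3 [depth=0]
Event 2 (EXEC): [MAIN] PC=1: DEC 4 -> ACC=-1 [depth=0]
Event 3 (INT 1): INT 1 arrives: push (MAIN, PC=2), enter IRQ1 at PC=0 (depth now 1) [depth=1]
Event 4 (INT 0): INT 0 arrives: push (IRQ1, PC=0), enter IRQ0 at PC=0 (depth now 2) [depth=2]
Event 5 (EXEC): [IRQ0] PC=0: DEC 2 -> ACC=-3 [depth=2]
Event 6 (EXEC): [IRQ0] PC=1: DEC 3 -> ACC=-6 [depth=2]
Event 7 (EXEC): [IRQ0] PC=2: DEC 2 -> ACC=-8 [depth=2]
Event 8 (EXEC): [IRQ0] PC=3: IRET -> resume IRQ1 at PC=0 (depth now 1) [depth=1]
Event 9 (INT 0): INT 0 arrives: push (IRQ1, PC=0), enter IRQ0 at PC=0 (depth now 2) [depth=2]
Event 10 (EXEC): [IRQ0] PC=0: DEC 2 -> ACC=-10 [depth=2]
Event 11 (EXEC): [IRQ0] PC=1: DEC 3 -> ACC=-13 [depth=2]
Event 12 (EXEC): [IRQ0] PC=2: DEC 2 -> ACC=-15 [depth=2]
Event 13 (EXEC): [IRQ0] PC=3: IRET -> resume IRQ1 at PC=0 (depth now 1) [depth=1]
Event 14 (EXEC): [IRQ1] PC=0: DEC 4 -> ACC=-19 [depth=1]
Event 15 (EXEC): [IRQ1] PC=1: DEC 2 -> ACC=-21 [depth=1]
Event 16 (INT 1): INT 1 arrives: push (IRQ1, PC=2), enter IRQ1 at PC=0 (depth now 2) [depth=2]
Event 17 (EXEC): [IRQ1] PC=0: DEC 4 -> ACC=-25 [depth=2]
Event 18 (EXEC): [IRQ1] PC=1: DEC 2 -> ACC=-27 [depth=2]
Event 19 (EXEC): [IRQ1] PC=2: DEC 2 -> ACC=-29 [depth=2]
Event 20 (EXEC): [IRQ1] PC=3: IRET -> resume IRQ1 at PC=2 (depth now 1) [depth=1]
Event 21 (EXEC): [IRQ1] PC=2: DEC 2 -> ACC=-31 [depth=1]
Event 22 (EXEC): [IRQ1] PC=3: IRET -> resume MAIN at PC=2 (depth now 0) [depth=0]
Event 23 (EXEC): [MAIN] PC=2: INC 1 -> ACC=-30 [depth=0]
Event 24 (EXEC): [MAIN] PC=3: NOP [depth=0]
Event 25 (INT 0): INT 0 arrives: push (MAIN, PC=4), enter IRQ0 at PC=0 (depth now 1) [depth=1]
Event 26 (EXEC): [IRQ0] PC=0: DEC 2 -> ACC=-32 [depth=1]
Event 27 (EXEC): [IRQ0] PC=1: DEC 3 -> ACC=-35 [depth=1]
Event 28 (EXEC): [IRQ0] PC=2: DEC 2 -> ACC=-37 [depth=1]
Event 29 (EXEC): [IRQ0] PC=3: IRET -> resume MAIN at PC=4 (depth now 0) [depth=0]
Event 30 (EXEC): [MAIN] PC=4: INC 4 -> ACC=-33 [depth=0]
Event 31 (EXEC): [MAIN] PC=5: HALT [depth=0]
Max depth observed: 2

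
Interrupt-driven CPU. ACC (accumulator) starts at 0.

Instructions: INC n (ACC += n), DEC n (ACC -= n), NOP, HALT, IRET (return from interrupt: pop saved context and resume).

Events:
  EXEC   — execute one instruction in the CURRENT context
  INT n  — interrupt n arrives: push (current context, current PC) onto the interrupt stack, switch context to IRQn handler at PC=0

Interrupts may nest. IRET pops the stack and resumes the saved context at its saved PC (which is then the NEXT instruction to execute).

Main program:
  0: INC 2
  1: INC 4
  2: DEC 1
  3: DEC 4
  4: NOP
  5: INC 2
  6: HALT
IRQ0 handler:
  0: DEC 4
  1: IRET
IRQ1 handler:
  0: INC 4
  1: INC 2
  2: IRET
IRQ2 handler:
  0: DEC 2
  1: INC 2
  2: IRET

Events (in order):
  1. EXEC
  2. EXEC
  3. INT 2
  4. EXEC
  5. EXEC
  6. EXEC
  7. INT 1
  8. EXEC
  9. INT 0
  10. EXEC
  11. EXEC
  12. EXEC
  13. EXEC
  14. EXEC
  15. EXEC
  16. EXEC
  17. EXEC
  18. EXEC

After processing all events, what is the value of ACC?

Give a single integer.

Event 1 (EXEC): [MAIN] PC=0: INC 2 -> ACC=2
Event 2 (EXEC): [MAIN] PC=1: INC 4 -> ACC=6
Event 3 (INT 2): INT 2 arrives: push (MAIN, PC=2), enter IRQ2 at PC=0 (depth now 1)
Event 4 (EXEC): [IRQ2] PC=0: DEC 2 -> ACC=4
Event 5 (EXEC): [IRQ2] PC=1: INC 2 -> ACC=6
Event 6 (EXEC): [IRQ2] PC=2: IRET -> resume MAIN at PC=2 (depth now 0)
Event 7 (INT 1): INT 1 arrives: push (MAIN, PC=2), enter IRQ1 at PC=0 (depth now 1)
Event 8 (EXEC): [IRQ1] PC=0: INC 4 -> ACC=10
Event 9 (INT 0): INT 0 arrives: push (IRQ1, PC=1), enter IRQ0 at PC=0 (depth now 2)
Event 10 (EXEC): [IRQ0] PC=0: DEC 4 -> ACC=6
Event 11 (EXEC): [IRQ0] PC=1: IRET -> resume IRQ1 at PC=1 (depth now 1)
Event 12 (EXEC): [IRQ1] PC=1: INC 2 -> ACC=8
Event 13 (EXEC): [IRQ1] PC=2: IRET -> resume MAIN at PC=2 (depth now 0)
Event 14 (EXEC): [MAIN] PC=2: DEC 1 -> ACC=7
Event 15 (EXEC): [MAIN] PC=3: DEC 4 -> ACC=3
Event 16 (EXEC): [MAIN] PC=4: NOP
Event 17 (EXEC): [MAIN] PC=5: INC 2 -> ACC=5
Event 18 (EXEC): [MAIN] PC=6: HALT

Answer: 5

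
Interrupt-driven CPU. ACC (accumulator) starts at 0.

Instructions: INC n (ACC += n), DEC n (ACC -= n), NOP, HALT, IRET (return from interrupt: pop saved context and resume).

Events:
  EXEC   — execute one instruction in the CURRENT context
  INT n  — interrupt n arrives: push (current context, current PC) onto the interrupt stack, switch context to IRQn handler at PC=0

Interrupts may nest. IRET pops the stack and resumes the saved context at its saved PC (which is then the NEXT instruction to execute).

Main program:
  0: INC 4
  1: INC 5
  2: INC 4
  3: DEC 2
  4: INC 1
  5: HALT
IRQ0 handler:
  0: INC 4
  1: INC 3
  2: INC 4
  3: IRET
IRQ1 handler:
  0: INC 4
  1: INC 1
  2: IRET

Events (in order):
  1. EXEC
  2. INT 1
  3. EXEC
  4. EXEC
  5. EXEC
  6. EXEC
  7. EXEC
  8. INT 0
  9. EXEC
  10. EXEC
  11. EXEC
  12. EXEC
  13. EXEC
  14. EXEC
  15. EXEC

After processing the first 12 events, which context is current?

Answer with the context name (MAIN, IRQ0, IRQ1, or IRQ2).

Event 1 (EXEC): [MAIN] PC=0: INC 4 -> ACC=4
Event 2 (INT 1): INT 1 arrives: push (MAIN, PC=1), enter IRQ1 at PC=0 (depth now 1)
Event 3 (EXEC): [IRQ1] PC=0: INC 4 -> ACC=8
Event 4 (EXEC): [IRQ1] PC=1: INC 1 -> ACC=9
Event 5 (EXEC): [IRQ1] PC=2: IRET -> resume MAIN at PC=1 (depth now 0)
Event 6 (EXEC): [MAIN] PC=1: INC 5 -> ACC=14
Event 7 (EXEC): [MAIN] PC=2: INC 4 -> ACC=18
Event 8 (INT 0): INT 0 arrives: push (MAIN, PC=3), enter IRQ0 at PC=0 (depth now 1)
Event 9 (EXEC): [IRQ0] PC=0: INC 4 -> ACC=22
Event 10 (EXEC): [IRQ0] PC=1: INC 3 -> ACC=25
Event 11 (EXEC): [IRQ0] PC=2: INC 4 -> ACC=29
Event 12 (EXEC): [IRQ0] PC=3: IRET -> resume MAIN at PC=3 (depth now 0)

Answer: MAIN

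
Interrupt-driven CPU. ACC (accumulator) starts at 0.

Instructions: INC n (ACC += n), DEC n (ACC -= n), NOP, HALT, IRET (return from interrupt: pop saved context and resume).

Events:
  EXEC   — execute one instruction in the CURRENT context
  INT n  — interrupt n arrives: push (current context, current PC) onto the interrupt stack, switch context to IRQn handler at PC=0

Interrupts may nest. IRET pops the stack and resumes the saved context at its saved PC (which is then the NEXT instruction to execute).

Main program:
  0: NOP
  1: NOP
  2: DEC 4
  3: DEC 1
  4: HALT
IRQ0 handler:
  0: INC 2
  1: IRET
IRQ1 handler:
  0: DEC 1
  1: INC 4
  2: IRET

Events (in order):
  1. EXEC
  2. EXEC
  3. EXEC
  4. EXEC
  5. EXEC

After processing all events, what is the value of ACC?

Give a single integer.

Answer: -5

Derivation:
Event 1 (EXEC): [MAIN] PC=0: NOP
Event 2 (EXEC): [MAIN] PC=1: NOP
Event 3 (EXEC): [MAIN] PC=2: DEC 4 -> ACC=-4
Event 4 (EXEC): [MAIN] PC=3: DEC 1 -> ACC=-5
Event 5 (EXEC): [MAIN] PC=4: HALT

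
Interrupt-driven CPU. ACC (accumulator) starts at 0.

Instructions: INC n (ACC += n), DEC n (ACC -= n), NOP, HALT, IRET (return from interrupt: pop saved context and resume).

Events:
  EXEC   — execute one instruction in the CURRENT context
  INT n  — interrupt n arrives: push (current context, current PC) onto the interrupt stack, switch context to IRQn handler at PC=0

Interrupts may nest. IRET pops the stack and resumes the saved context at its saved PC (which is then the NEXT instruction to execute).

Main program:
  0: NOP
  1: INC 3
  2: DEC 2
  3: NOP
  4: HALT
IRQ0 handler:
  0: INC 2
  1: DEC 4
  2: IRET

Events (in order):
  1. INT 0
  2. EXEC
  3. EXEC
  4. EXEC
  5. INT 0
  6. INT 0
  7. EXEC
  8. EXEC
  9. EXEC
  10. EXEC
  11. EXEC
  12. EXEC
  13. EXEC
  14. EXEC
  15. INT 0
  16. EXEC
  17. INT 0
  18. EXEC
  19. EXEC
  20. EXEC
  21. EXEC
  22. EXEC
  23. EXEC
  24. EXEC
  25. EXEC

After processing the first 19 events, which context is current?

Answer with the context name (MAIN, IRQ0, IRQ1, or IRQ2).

Event 1 (INT 0): INT 0 arrives: push (MAIN, PC=0), enter IRQ0 at PC=0 (depth now 1)
Event 2 (EXEC): [IRQ0] PC=0: INC 2 -> ACC=2
Event 3 (EXEC): [IRQ0] PC=1: DEC 4 -> ACC=-2
Event 4 (EXEC): [IRQ0] PC=2: IRET -> resume MAIN at PC=0 (depth now 0)
Event 5 (INT 0): INT 0 arrives: push (MAIN, PC=0), enter IRQ0 at PC=0 (depth now 1)
Event 6 (INT 0): INT 0 arrives: push (IRQ0, PC=0), enter IRQ0 at PC=0 (depth now 2)
Event 7 (EXEC): [IRQ0] PC=0: INC 2 -> ACC=0
Event 8 (EXEC): [IRQ0] PC=1: DEC 4 -> ACC=-4
Event 9 (EXEC): [IRQ0] PC=2: IRET -> resume IRQ0 at PC=0 (depth now 1)
Event 10 (EXEC): [IRQ0] PC=0: INC 2 -> ACC=-2
Event 11 (EXEC): [IRQ0] PC=1: DEC 4 -> ACC=-6
Event 12 (EXEC): [IRQ0] PC=2: IRET -> resume MAIN at PC=0 (depth now 0)
Event 13 (EXEC): [MAIN] PC=0: NOP
Event 14 (EXEC): [MAIN] PC=1: INC 3 -> ACC=-3
Event 15 (INT 0): INT 0 arrives: push (MAIN, PC=2), enter IRQ0 at PC=0 (depth now 1)
Event 16 (EXEC): [IRQ0] PC=0: INC 2 -> ACC=-1
Event 17 (INT 0): INT 0 arrives: push (IRQ0, PC=1), enter IRQ0 at PC=0 (depth now 2)
Event 18 (EXEC): [IRQ0] PC=0: INC 2 -> ACC=1
Event 19 (EXEC): [IRQ0] PC=1: DEC 4 -> ACC=-3

Answer: IRQ0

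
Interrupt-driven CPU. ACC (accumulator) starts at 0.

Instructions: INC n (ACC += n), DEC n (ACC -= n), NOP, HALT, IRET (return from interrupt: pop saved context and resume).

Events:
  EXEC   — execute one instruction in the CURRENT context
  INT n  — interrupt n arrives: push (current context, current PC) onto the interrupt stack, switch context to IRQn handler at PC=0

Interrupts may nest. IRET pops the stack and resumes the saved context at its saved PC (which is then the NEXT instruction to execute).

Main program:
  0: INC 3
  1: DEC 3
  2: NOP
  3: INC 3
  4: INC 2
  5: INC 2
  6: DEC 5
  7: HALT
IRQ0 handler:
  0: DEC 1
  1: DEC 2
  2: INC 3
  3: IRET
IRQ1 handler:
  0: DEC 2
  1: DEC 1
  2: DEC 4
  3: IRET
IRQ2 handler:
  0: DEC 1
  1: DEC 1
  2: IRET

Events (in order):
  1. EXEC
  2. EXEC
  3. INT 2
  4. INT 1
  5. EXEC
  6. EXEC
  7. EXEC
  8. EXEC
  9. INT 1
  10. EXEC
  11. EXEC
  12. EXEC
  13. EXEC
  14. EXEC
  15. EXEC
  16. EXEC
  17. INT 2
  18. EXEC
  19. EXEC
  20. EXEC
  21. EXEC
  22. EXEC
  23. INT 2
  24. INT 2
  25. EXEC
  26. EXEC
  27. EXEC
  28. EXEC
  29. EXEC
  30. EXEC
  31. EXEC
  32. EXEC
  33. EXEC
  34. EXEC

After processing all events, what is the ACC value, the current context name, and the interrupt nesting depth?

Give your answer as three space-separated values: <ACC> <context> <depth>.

Event 1 (EXEC): [MAIN] PC=0: INC 3 -> ACC=3
Event 2 (EXEC): [MAIN] PC=1: DEC 3 -> ACC=0
Event 3 (INT 2): INT 2 arrives: push (MAIN, PC=2), enter IRQ2 at PC=0 (depth now 1)
Event 4 (INT 1): INT 1 arrives: push (IRQ2, PC=0), enter IRQ1 at PC=0 (depth now 2)
Event 5 (EXEC): [IRQ1] PC=0: DEC 2 -> ACC=-2
Event 6 (EXEC): [IRQ1] PC=1: DEC 1 -> ACC=-3
Event 7 (EXEC): [IRQ1] PC=2: DEC 4 -> ACC=-7
Event 8 (EXEC): [IRQ1] PC=3: IRET -> resume IRQ2 at PC=0 (depth now 1)
Event 9 (INT 1): INT 1 arrives: push (IRQ2, PC=0), enter IRQ1 at PC=0 (depth now 2)
Event 10 (EXEC): [IRQ1] PC=0: DEC 2 -> ACC=-9
Event 11 (EXEC): [IRQ1] PC=1: DEC 1 -> ACC=-10
Event 12 (EXEC): [IRQ1] PC=2: DEC 4 -> ACC=-14
Event 13 (EXEC): [IRQ1] PC=3: IRET -> resume IRQ2 at PC=0 (depth now 1)
Event 14 (EXEC): [IRQ2] PC=0: DEC 1 -> ACC=-15
Event 15 (EXEC): [IRQ2] PC=1: DEC 1 -> ACC=-16
Event 16 (EXEC): [IRQ2] PC=2: IRET -> resume MAIN at PC=2 (depth now 0)
Event 17 (INT 2): INT 2 arrives: push (MAIN, PC=2), enter IRQ2 at PC=0 (depth now 1)
Event 18 (EXEC): [IRQ2] PC=0: DEC 1 -> ACC=-17
Event 19 (EXEC): [IRQ2] PC=1: DEC 1 -> ACC=-18
Event 20 (EXEC): [IRQ2] PC=2: IRET -> resume MAIN at PC=2 (depth now 0)
Event 21 (EXEC): [MAIN] PC=2: NOP
Event 22 (EXEC): [MAIN] PC=3: INC 3 -> ACC=-15
Event 23 (INT 2): INT 2 arrives: push (MAIN, PC=4), enter IRQ2 at PC=0 (depth now 1)
Event 24 (INT 2): INT 2 arrives: push (IRQ2, PC=0), enter IRQ2 at PC=0 (depth now 2)
Event 25 (EXEC): [IRQ2] PC=0: DEC 1 -> ACC=-16
Event 26 (EXEC): [IRQ2] PC=1: DEC 1 -> ACC=-17
Event 27 (EXEC): [IRQ2] PC=2: IRET -> resume IRQ2 at PC=0 (depth now 1)
Event 28 (EXEC): [IRQ2] PC=0: DEC 1 -> ACC=-18
Event 29 (EXEC): [IRQ2] PC=1: DEC 1 -> ACC=-19
Event 30 (EXEC): [IRQ2] PC=2: IRET -> resume MAIN at PC=4 (depth now 0)
Event 31 (EXEC): [MAIN] PC=4: INC 2 -> ACC=-17
Event 32 (EXEC): [MAIN] PC=5: INC 2 -> ACC=-15
Event 33 (EXEC): [MAIN] PC=6: DEC 5 -> ACC=-20
Event 34 (EXEC): [MAIN] PC=7: HALT

Answer: -20 MAIN 0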